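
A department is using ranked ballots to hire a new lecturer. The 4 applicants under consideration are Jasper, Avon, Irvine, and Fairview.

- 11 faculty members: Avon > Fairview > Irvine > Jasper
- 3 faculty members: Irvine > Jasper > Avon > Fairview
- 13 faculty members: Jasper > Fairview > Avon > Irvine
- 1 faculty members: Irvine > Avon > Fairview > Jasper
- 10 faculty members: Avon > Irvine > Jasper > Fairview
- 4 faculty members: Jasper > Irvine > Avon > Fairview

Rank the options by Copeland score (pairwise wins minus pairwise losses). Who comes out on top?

Pairwise results:
  Jasper vs Avon: Avon wins 22–20.
  Jasper vs Irvine: Irvine wins 25–17.
  Jasper vs Fairview: Jasper wins 30–12.
  Avon vs Irvine: Avon wins 34–8.
  Avon vs Fairview: Avon wins 29–13.
  Irvine vs Fairview: Fairview wins 24–18.
Copeland scores (wins − losses):
  Jasper: 1 − 2 = -1
  Avon: 3 − 0 = 3
  Irvine: 1 − 2 = -1
  Fairview: 1 − 2 = -1
Avon has the best Copeland score.

Avon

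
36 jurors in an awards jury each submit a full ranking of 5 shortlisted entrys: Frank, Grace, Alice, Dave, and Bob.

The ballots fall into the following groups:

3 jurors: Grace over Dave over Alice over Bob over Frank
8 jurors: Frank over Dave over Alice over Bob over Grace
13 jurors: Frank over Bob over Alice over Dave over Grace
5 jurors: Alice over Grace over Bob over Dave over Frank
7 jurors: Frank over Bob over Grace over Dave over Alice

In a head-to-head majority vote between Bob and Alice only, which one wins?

Ballots ranking Bob above Alice: 13+7 = 20.
Ballots ranking Alice above Bob: 3+8+5 = 16.
Bob wins the head-to-head, 20–16.

Bob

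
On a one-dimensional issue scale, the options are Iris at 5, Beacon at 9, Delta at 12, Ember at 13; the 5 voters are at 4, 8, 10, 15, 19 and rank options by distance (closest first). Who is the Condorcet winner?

With single-peaked preferences on a line, the Condorcet winner is the candidate closest to the median voter.
The median voter (position 10) is closest to Beacon at 9.
Check: Beacon vs Delta — voters closer to Beacon: 3 of 5.

Beacon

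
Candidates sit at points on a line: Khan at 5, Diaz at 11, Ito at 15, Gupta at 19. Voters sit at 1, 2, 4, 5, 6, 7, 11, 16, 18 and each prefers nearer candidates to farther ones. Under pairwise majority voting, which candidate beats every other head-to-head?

Khan

With single-peaked preferences on a line, the Condorcet winner is the candidate closest to the median voter.
The median voter (position 6) is closest to Khan at 5.
Check: Khan vs Diaz — voters closer to Khan: 6 of 9.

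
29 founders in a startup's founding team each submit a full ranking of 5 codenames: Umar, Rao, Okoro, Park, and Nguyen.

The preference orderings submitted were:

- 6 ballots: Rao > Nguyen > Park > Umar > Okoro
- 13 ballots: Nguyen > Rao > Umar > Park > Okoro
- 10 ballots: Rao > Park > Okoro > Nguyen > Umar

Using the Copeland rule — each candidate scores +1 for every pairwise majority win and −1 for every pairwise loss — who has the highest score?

Pairwise results:
  Umar vs Rao: Rao wins 29–0.
  Umar vs Okoro: Umar wins 19–10.
  Umar vs Park: Park wins 16–13.
  Umar vs Nguyen: Nguyen wins 29–0.
  Rao vs Okoro: Rao wins 29–0.
  Rao vs Park: Rao wins 29–0.
  Rao vs Nguyen: Rao wins 16–13.
  Okoro vs Park: Park wins 29–0.
  Okoro vs Nguyen: Nguyen wins 19–10.
  Park vs Nguyen: Nguyen wins 19–10.
Copeland scores (wins − losses):
  Umar: 1 − 3 = -2
  Rao: 4 − 0 = 4
  Okoro: 0 − 4 = -4
  Park: 2 − 2 = 0
  Nguyen: 3 − 1 = 2
Rao has the best Copeland score.

Rao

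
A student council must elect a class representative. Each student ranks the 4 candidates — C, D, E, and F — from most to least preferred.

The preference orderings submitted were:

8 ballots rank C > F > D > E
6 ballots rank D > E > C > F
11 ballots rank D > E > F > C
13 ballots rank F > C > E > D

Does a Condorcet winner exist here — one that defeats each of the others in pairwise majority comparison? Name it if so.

Head-to-head results (38 voters total):
C vs D: C wins 21–17.
C vs E: C wins 21–17.
C vs F: F wins 24–14.
D vs E: D wins 25–13.
D vs F: F wins 21–17.
E vs F: F wins 21–17.
F beats each rival — C (24–14), D (21–17), E (21–17) — so F is the Condorcet winner.

F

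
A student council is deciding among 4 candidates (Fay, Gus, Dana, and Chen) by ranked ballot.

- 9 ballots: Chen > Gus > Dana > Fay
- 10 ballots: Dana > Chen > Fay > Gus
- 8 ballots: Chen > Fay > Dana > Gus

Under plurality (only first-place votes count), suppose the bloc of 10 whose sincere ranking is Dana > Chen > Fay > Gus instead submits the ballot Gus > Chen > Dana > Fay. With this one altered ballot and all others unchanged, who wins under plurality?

Chen

First-place totals with the altered ballot: Fay 0, Gus 10, Dana 0, Chen 17.
The winner is unchanged: still Chen.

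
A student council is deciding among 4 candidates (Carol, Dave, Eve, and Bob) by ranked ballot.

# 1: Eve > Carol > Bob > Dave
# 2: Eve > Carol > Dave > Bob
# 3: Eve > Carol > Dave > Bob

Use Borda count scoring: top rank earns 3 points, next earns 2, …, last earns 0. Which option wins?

Eve

Borda scores:
  Carol: 2 + 2 + 2 = 6
  Dave: 0 + 1 + 1 = 2
  Eve: 3 + 3 + 3 = 9
  Bob: 1 + 0 + 0 = 1
Eve has the highest total.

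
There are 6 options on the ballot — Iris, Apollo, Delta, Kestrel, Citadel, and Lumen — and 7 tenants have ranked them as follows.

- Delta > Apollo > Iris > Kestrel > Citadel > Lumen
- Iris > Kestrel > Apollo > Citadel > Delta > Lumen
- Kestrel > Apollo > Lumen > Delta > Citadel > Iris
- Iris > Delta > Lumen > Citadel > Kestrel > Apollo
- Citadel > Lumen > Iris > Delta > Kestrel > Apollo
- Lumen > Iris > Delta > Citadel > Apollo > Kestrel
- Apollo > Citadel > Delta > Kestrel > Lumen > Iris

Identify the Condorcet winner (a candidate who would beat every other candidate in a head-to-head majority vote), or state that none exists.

Head-to-head results (7 voters total):
Iris vs Apollo: Iris wins 4–3.
Iris vs Delta: Iris wins 4–3.
Iris vs Kestrel: Iris wins 5–2.
Iris vs Citadel: Iris wins 4–3.
Iris vs Lumen: Lumen wins 4–3.
Apollo vs Delta: Delta wins 4–3.
Apollo vs Kestrel: Kestrel wins 4–3.
Apollo vs Citadel: Apollo wins 4–3.
Apollo vs Lumen: Apollo wins 4–3.
Delta vs Kestrel: Delta wins 5–2.
Delta vs Citadel: Delta wins 4–3.
Delta vs Lumen: Delta wins 4–3.
Kestrel vs Citadel: Citadel wins 4–3.
Kestrel vs Lumen: Kestrel wins 4–3.
Citadel vs Lumen: Citadel wins 4–3.
No candidate beats all others: Iris beats Apollo beats Lumen beats Iris, a majority cycle.

There is no Condorcet winner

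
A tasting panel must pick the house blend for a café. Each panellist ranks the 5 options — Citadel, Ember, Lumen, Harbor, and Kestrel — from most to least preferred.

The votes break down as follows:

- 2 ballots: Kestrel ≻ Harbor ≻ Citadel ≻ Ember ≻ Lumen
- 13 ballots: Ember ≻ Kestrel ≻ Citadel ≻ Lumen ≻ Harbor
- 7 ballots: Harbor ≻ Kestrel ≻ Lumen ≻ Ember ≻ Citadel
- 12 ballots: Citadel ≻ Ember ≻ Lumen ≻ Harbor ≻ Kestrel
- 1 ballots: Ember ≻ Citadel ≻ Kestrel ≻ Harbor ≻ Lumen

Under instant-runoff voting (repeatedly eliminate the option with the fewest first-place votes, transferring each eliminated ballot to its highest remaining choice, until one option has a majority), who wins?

Ember

Round 1: Ember 14, Citadel 12, Harbor 7, Kestrel 2, Lumen 0. Lumen has the fewest and is eliminated.
Round 2: Ember 14, Citadel 12, Harbor 7, Kestrel 2. Kestrel has the fewest and is eliminated.
Round 3: Ember 14, Citadel 12, Harbor 9. Harbor has the fewest and is eliminated.
Round 4: Ember 21, Citadel 14. Ember has a majority.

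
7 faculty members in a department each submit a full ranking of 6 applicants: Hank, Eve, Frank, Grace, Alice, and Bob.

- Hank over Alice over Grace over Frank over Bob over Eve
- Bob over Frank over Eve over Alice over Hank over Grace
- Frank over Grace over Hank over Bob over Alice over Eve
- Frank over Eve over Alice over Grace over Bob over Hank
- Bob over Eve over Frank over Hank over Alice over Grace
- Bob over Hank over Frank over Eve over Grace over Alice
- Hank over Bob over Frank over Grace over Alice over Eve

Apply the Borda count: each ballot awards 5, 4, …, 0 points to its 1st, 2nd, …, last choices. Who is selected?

Frank

Borda scores:
  Hank: 5 + 1 + 3 + 0 + 2 + 4 + 5 = 20
  Eve: 0 + 3 + 0 + 4 + 4 + 2 + 0 = 13
  Frank: 2 + 4 + 5 + 5 + 3 + 3 + 3 = 25
  Grace: 3 + 0 + 4 + 2 + 0 + 1 + 2 = 12
  Alice: 4 + 2 + 1 + 3 + 1 + 0 + 1 = 12
  Bob: 1 + 5 + 2 + 1 + 5 + 5 + 4 = 23
Frank has the highest total.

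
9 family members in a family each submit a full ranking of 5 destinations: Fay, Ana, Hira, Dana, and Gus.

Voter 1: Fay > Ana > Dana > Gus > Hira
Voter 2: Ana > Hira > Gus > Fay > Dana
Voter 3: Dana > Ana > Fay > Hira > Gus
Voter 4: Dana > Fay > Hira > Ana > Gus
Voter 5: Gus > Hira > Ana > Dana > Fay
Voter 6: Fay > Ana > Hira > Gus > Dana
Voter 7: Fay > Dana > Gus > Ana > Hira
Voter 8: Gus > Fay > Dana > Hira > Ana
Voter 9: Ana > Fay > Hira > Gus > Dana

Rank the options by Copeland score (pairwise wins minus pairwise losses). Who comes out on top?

Pairwise results:
  Fay vs Ana: Fay wins 5–4.
  Fay vs Hira: Fay wins 7–2.
  Fay vs Dana: Fay wins 6–3.
  Fay vs Gus: Fay wins 6–3.
  Ana vs Hira: Ana wins 6–3.
  Ana vs Dana: Ana wins 5–4.
  Ana vs Gus: Ana wins 6–3.
  Hira vs Dana: Dana wins 5–4.
  Hira vs Gus: Hira wins 5–4.
  Dana vs Gus: Gus wins 5–4.
Copeland scores (wins − losses):
  Fay: 4 − 0 = 4
  Ana: 3 − 1 = 2
  Hira: 1 − 3 = -2
  Dana: 1 − 3 = -2
  Gus: 1 − 3 = -2
Fay has the best Copeland score.

Fay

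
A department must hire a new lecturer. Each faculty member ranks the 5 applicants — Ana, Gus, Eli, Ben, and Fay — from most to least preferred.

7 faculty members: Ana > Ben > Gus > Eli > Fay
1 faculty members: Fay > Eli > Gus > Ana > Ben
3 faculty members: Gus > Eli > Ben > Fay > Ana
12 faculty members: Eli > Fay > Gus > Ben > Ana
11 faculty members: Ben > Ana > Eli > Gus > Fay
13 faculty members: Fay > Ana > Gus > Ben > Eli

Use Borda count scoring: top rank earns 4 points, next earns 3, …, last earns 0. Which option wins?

Borda scores:
  Ana: 7·4 + 1 + 3·0 + 12·0 + 11·3 + 13·3 = 101
  Gus: 7·2 + 2 + 3·4 + 12·2 + 11·1 + 13·2 = 89
  Eli: 7·1 + 3 + 3·3 + 12·4 + 11·2 + 13·0 = 89
  Ben: 7·3 + 0 + 3·2 + 12·1 + 11·4 + 13·1 = 96
  Fay: 7·0 + 4 + 3·1 + 12·3 + 11·0 + 13·4 = 95
Ana has the highest total.

Ana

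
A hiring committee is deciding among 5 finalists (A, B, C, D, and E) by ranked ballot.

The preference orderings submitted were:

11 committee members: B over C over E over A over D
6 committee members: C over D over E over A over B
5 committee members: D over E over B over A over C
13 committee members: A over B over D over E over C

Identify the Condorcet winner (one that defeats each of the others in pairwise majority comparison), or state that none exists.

No Condorcet winner

Head-to-head results (35 voters total):
A vs B: A wins 19–16.
A vs C: A wins 18–17.
A vs D: A wins 24–11.
A vs E: E wins 22–13.
B vs C: B wins 29–6.
B vs D: B wins 24–11.
B vs E: B wins 24–11.
C vs D: D wins 18–17.
C vs E: E wins 18–17.
D vs E: D wins 24–11.
No candidate beats all others: A beats B beats E beats A, a majority cycle.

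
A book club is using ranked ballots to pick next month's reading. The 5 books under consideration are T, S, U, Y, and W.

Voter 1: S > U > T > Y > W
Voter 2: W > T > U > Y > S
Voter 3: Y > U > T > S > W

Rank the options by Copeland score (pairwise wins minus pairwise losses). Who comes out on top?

U

Pairwise results:
  T vs S: T wins 2–1.
  T vs U: U wins 2–1.
  T vs Y: T wins 2–1.
  T vs W: T wins 2–1.
  S vs U: U wins 2–1.
  S vs Y: Y wins 2–1.
  S vs W: S wins 2–1.
  U vs Y: U wins 2–1.
  U vs W: U wins 2–1.
  Y vs W: Y wins 2–1.
Copeland scores (wins − losses):
  T: 3 − 1 = 2
  S: 1 − 3 = -2
  U: 4 − 0 = 4
  Y: 2 − 2 = 0
  W: 0 − 4 = -4
U has the best Copeland score.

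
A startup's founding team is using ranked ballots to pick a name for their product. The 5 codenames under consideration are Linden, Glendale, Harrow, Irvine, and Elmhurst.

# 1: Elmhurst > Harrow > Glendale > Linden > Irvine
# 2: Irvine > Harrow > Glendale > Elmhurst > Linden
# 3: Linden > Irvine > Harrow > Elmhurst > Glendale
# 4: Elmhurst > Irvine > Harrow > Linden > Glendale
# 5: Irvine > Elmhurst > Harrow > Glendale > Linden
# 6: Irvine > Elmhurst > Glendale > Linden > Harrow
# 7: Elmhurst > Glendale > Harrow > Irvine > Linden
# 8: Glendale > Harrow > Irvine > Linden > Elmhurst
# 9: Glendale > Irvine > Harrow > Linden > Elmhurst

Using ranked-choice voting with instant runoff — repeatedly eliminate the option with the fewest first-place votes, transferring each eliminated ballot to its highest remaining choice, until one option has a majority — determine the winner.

Irvine

Round 1: Irvine 3, Elmhurst 3, Glendale 2, Linden 1, Harrow 0. Harrow has the fewest and is eliminated.
Round 2: Irvine 3, Elmhurst 3, Glendale 2, Linden 1. Linden has the fewest and is eliminated.
Round 3: Irvine 4, Elmhurst 3, Glendale 2. Glendale has the fewest and is eliminated.
Round 4: Irvine 6, Elmhurst 3. Irvine has a majority.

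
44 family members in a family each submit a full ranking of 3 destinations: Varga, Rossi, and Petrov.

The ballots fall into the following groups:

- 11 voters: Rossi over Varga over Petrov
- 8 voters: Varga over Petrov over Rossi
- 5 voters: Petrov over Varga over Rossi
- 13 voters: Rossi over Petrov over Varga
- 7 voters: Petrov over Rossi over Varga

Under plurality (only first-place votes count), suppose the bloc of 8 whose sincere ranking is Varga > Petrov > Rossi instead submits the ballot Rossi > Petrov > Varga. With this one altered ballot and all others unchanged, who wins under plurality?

Rossi

First-place totals with the altered ballot: Varga 0, Rossi 32, Petrov 12.
The winner is unchanged: still Rossi.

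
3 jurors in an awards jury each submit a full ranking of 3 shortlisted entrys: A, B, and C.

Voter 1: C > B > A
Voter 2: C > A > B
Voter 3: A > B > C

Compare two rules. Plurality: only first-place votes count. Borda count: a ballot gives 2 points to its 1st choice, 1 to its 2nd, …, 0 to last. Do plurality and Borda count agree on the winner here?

Yes

Plurality first-place counts: A 1, B 0, C 2 → C.
Borda totals: A 3, B 2, C 4 → C.
The two rules agree on C.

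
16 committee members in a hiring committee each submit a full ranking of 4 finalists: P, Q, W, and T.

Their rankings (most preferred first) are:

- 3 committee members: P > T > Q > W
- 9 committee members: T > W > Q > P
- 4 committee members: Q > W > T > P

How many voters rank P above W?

Ballots ranking P above W: 3.
Ballots ranking W above P: 9+4 = 13.
So 3 of 16 voters prefer P to W.

3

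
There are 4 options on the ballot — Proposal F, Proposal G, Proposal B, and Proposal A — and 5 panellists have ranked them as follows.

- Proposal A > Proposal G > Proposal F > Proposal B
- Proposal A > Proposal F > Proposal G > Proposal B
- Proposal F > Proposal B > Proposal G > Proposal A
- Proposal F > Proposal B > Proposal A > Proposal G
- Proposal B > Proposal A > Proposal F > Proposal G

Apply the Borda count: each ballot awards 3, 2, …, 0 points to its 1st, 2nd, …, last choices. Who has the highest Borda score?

Proposal F

Borda scores:
  Proposal F: 1 + 2 + 3 + 3 + 1 = 10
  Proposal G: 2 + 1 + 1 + 0 + 0 = 4
  Proposal B: 0 + 0 + 2 + 2 + 3 = 7
  Proposal A: 3 + 3 + 0 + 1 + 2 = 9
Proposal F has the highest total.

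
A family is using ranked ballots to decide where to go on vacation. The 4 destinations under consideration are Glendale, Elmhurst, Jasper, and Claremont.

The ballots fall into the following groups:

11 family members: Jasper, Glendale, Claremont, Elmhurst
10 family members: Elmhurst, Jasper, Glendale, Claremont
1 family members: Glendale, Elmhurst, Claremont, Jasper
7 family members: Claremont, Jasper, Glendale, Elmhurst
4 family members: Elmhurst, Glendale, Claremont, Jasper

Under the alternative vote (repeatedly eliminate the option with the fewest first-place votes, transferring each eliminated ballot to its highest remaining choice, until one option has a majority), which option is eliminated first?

Glendale

Round 1: Elmhurst 14, Jasper 11, Claremont 7, Glendale 1. Glendale has the fewest and is eliminated.
Round 2: Elmhurst 15, Jasper 11, Claremont 7. Claremont has the fewest and is eliminated.
Round 3: Jasper 18, Elmhurst 15. Jasper has a majority.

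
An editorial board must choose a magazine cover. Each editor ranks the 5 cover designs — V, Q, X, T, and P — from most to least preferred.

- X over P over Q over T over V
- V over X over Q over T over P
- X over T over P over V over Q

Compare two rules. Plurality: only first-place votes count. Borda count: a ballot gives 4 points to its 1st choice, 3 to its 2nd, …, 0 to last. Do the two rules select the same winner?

Yes

Plurality first-place counts: V 1, Q 0, X 2, T 0, P 0 → X.
Borda totals: V 5, Q 4, X 11, T 5, P 5 → X.
The two rules agree on X.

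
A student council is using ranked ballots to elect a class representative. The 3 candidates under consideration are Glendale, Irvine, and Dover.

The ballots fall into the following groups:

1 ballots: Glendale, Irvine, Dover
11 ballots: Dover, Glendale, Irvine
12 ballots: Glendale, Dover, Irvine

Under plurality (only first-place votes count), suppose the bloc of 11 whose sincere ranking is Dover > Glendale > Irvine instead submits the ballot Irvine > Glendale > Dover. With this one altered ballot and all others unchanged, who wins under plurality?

First-place totals with the altered ballot: Glendale 13, Irvine 11, Dover 0.
The winner is unchanged: still Glendale.

Glendale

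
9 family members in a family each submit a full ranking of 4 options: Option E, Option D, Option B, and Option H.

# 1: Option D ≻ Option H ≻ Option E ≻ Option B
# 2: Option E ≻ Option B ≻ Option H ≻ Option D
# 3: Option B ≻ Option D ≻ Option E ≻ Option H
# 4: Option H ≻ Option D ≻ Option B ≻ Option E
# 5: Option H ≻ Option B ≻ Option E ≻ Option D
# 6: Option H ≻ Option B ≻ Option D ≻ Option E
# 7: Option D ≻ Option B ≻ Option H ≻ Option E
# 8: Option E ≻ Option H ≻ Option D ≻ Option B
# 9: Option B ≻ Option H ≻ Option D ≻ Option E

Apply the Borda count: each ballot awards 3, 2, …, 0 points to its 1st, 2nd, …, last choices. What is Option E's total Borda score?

Borda scores:
  Option E: 1 + 3 + 1 + 0 + 1 + 0 + 0 + 3 + 0 = 9
  Option D: 3 + 0 + 2 + 2 + 0 + 1 + 3 + 1 + 1 = 13
  Option B: 0 + 2 + 3 + 1 + 2 + 2 + 2 + 0 + 3 = 15
  Option H: 2 + 1 + 0 + 3 + 3 + 3 + 1 + 2 + 2 = 17

9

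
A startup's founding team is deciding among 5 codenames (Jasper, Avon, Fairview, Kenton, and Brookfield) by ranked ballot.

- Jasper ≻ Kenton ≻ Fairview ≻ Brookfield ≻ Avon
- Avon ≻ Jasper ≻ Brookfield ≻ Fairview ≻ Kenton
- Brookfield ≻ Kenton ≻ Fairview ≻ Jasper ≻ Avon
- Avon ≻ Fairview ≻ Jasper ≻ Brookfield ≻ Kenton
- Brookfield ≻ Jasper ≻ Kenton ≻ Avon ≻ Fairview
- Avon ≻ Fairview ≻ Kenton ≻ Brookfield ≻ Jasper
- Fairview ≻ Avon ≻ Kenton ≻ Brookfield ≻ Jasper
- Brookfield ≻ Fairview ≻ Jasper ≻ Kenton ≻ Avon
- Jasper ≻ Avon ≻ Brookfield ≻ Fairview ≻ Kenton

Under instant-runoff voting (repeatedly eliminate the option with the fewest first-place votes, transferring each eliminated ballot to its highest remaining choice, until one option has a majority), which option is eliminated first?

Round 1: Avon 3, Brookfield 3, Jasper 2, Fairview 1, Kenton 0. Kenton has the fewest and is eliminated.
Round 2: Avon 3, Brookfield 3, Jasper 2, Fairview 1. Fairview has the fewest and is eliminated.
Round 3: Avon 4, Brookfield 3, Jasper 2. Jasper has the fewest and is eliminated.
Round 4: Avon 5, Brookfield 4. Avon has a majority.

Kenton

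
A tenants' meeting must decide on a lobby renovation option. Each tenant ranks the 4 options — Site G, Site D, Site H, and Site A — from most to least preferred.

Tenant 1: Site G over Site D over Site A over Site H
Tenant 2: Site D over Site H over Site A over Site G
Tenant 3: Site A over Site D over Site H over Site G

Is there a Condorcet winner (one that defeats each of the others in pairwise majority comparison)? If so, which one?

Site D

Head-to-head results (3 voters total):
Site G vs Site D: Site D wins 2–1.
Site G vs Site H: Site H wins 2–1.
Site G vs Site A: Site A wins 2–1.
Site D vs Site H: Site D wins 3–0.
Site D vs Site A: Site D wins 2–1.
Site H vs Site A: Site A wins 2–1.
Site D beats each rival — Site G (2–1), Site H (3–0), Site A (2–1) — so Site D is the Condorcet winner.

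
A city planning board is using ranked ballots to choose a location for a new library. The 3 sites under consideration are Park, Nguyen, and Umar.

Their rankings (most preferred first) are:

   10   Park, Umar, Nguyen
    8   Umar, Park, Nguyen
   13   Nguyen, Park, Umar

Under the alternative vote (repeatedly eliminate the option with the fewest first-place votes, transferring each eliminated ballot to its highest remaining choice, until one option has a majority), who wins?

Round 1: Nguyen 13, Park 10, Umar 8. Umar has the fewest and is eliminated.
Round 2: Park 18, Nguyen 13. Park has a majority.

Park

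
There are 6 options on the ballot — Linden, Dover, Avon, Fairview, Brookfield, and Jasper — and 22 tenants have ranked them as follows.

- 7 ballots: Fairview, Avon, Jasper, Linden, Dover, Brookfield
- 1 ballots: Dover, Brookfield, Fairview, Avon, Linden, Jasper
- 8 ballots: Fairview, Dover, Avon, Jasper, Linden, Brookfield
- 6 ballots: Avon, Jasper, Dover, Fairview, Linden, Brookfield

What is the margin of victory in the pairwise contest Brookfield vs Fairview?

Ballots ranking Brookfield above Fairview: 1.
Ballots ranking Fairview above Brookfield: 7+8+6 = 21.
Fairview wins 21–1, a margin of 20.

20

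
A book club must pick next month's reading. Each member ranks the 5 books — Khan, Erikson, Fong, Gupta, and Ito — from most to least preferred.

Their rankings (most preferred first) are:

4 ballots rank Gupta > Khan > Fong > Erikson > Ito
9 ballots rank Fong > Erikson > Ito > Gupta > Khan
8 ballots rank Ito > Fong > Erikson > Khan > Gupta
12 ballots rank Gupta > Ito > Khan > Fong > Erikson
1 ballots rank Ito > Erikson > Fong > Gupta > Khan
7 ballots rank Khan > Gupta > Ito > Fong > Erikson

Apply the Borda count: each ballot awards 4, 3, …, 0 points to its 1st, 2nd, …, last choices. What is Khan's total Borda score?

72

Borda scores:
  Khan: 4·3 + 9·0 + 8·1 + 12·2 + 0 + 7·4 = 72
  Erikson: 4·1 + 9·3 + 8·2 + 12·0 + 3 + 7·0 = 50
  Fong: 4·2 + 9·4 + 8·3 + 12·1 + 2 + 7·1 = 89
  Gupta: 4·4 + 9·1 + 8·0 + 12·4 + 1 + 7·3 = 95
  Ito: 4·0 + 9·2 + 8·4 + 12·3 + 4 + 7·2 = 104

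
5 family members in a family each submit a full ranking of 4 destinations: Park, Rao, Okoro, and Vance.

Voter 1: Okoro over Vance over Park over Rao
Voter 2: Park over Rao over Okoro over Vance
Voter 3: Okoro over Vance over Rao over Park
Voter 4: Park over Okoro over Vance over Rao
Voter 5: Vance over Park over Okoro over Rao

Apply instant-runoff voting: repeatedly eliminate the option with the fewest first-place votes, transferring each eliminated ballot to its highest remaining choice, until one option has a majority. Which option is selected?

Park

Round 1: Park 2, Okoro 2, Vance 1, Rao 0. Rao has the fewest and is eliminated.
Round 2: Park 2, Okoro 2, Vance 1. Vance has the fewest and is eliminated.
Round 3: Park 3, Okoro 2. Park has a majority.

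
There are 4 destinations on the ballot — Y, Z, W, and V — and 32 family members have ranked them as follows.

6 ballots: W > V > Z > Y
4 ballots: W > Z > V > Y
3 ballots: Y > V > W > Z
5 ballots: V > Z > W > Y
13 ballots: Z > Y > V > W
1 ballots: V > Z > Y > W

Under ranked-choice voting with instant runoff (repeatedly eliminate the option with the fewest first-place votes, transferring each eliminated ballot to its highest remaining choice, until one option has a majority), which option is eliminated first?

Y

Round 1: Z 13, W 10, V 6, Y 3. Y has the fewest and is eliminated.
Round 2: Z 13, W 10, V 9. V has the fewest and is eliminated.
Round 3: Z 19, W 13. Z has a majority.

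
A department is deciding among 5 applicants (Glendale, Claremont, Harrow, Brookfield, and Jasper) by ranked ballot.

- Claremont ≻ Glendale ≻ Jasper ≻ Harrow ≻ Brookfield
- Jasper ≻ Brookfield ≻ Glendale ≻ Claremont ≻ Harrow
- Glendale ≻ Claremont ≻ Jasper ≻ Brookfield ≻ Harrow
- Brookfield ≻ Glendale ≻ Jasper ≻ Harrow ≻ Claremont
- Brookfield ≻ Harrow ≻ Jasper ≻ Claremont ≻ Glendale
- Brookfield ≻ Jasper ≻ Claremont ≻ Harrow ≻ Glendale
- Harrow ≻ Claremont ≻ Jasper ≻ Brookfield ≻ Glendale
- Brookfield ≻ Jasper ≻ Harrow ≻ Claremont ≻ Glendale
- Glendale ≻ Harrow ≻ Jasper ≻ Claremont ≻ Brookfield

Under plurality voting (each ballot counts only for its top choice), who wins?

Brookfield

First-place vote totals:
  Glendale: 2
  Claremont: 1
  Harrow: 1
  Brookfield: 4
  Jasper: 1
Brookfield has the most first-place votes.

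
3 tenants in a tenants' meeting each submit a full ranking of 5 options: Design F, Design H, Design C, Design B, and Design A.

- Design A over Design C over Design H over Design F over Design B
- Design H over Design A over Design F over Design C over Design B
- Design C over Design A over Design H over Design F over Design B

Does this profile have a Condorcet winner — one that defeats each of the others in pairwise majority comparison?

Head-to-head results (3 voters total):
Design F vs Design H: Design H wins 3–0.
Design F vs Design C: Design C wins 2–1.
Design F vs Design B: Design F wins 3–0.
Design F vs Design A: Design A wins 3–0.
Design H vs Design C: Design C wins 2–1.
Design H vs Design B: Design H wins 3–0.
Design H vs Design A: Design A wins 2–1.
Design C vs Design B: Design C wins 3–0.
Design C vs Design A: Design A wins 2–1.
Design B vs Design A: Design A wins 3–0.
Design A beats each rival — Design F (3–0), Design H (2–1), Design C (2–1), Design B (3–0) — so Design A is the Condorcet winner.

Yes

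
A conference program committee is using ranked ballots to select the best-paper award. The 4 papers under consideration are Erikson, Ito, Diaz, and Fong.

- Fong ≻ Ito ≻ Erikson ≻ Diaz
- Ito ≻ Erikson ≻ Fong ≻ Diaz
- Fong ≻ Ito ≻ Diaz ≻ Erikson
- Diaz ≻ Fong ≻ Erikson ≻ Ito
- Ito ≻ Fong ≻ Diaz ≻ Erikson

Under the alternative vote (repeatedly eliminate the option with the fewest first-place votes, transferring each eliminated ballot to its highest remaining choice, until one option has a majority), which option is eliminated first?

Erikson

Round 1: Ito 2, Fong 2, Diaz 1, Erikson 0. Erikson has the fewest and is eliminated.
Round 2: Ito 2, Fong 2, Diaz 1. Diaz has the fewest and is eliminated.
Round 3: Fong 3, Ito 2. Fong has a majority.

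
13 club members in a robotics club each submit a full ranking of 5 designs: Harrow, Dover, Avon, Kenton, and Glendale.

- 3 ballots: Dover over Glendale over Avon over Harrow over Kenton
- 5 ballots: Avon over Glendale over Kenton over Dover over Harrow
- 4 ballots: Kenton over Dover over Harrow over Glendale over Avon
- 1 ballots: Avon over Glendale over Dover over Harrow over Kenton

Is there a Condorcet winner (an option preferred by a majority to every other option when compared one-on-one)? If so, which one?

Head-to-head results (13 voters total):
Harrow vs Dover: Dover wins 13–0.
Harrow vs Avon: Avon wins 9–4.
Harrow vs Kenton: Kenton wins 9–4.
Harrow vs Glendale: Glendale wins 9–4.
Dover vs Avon: Dover wins 7–6.
Dover vs Kenton: Kenton wins 9–4.
Dover vs Glendale: Dover wins 7–6.
Avon vs Kenton: Avon wins 9–4.
Avon vs Glendale: Glendale wins 7–6.
Kenton vs Glendale: Glendale wins 9–4.
No candidate beats all others: Dover beats Avon beats Kenton beats Dover, a majority cycle.

No Condorcet winner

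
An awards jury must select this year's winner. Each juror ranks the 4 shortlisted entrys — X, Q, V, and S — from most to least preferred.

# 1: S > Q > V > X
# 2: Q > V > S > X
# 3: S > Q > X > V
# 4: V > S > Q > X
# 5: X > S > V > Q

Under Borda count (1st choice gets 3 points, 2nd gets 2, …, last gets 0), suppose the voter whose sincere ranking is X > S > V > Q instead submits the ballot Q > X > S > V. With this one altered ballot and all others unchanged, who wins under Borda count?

Borda totals with the altered ballot: X 3, Q 11, V 6, S 10.
The switch changes the winner from S to Q.

Q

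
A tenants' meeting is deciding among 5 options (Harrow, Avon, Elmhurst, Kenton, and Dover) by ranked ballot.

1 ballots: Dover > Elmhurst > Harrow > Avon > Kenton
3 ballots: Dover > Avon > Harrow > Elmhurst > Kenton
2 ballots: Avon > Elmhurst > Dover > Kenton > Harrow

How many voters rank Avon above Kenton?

Ballots ranking Avon above Kenton: 1+3+2 = 6.
Ballots ranking Kenton above Avon: 0.
So 6 of 6 voters prefer Avon to Kenton.

6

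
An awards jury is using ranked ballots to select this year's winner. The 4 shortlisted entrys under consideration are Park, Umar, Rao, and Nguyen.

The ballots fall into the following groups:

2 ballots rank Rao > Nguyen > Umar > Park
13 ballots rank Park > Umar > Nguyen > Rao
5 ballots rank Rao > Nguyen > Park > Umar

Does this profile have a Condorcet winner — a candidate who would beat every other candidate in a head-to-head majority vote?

Head-to-head results (20 voters total):
Park vs Umar: Park wins 18–2.
Park vs Rao: Park wins 13–7.
Park vs Nguyen: Park wins 13–7.
Umar vs Rao: Umar wins 13–7.
Umar vs Nguyen: Umar wins 13–7.
Rao vs Nguyen: Nguyen wins 13–7.
Park beats each rival — Umar (18–2), Rao (13–7), Nguyen (13–7) — so Park is the Condorcet winner.

Yes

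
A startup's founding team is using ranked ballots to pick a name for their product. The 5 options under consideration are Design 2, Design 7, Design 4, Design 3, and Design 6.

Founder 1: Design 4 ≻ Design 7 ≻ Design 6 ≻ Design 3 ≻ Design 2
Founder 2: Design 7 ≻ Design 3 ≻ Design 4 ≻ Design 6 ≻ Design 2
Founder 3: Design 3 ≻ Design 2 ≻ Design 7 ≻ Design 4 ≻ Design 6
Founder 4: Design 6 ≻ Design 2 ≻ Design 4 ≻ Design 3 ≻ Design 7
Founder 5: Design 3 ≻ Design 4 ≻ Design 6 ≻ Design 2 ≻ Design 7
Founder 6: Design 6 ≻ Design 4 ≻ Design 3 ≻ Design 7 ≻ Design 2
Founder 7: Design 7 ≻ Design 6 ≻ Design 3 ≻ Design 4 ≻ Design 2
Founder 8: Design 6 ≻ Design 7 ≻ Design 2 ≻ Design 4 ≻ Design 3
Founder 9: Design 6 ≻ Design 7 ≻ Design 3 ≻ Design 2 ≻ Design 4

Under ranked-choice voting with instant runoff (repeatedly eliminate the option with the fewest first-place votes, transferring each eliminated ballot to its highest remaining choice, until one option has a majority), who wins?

Round 1: Design 6 4, Design 7 2, Design 3 2, Design 4 1, Design 2 0. Design 2 has the fewest and is eliminated.
Round 2: Design 6 4, Design 7 2, Design 3 2, Design 4 1. Design 4 has the fewest and is eliminated.
Round 3: Design 6 4, Design 7 3, Design 3 2. Design 3 has the fewest and is eliminated.
Round 4: Design 6 5, Design 7 4. Design 6 has a majority.

Design 6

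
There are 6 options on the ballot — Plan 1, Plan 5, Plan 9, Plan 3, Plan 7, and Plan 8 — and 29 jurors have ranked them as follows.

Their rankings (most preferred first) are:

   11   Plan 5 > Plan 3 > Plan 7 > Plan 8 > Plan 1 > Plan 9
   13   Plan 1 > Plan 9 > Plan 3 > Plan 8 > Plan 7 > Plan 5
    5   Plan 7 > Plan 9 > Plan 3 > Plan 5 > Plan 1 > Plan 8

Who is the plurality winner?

Plan 1

First-place vote totals:
  Plan 1: 13
  Plan 5: 11
  Plan 9: 0
  Plan 3: 0
  Plan 7: 5
  Plan 8: 0
Plan 1 has the most first-place votes.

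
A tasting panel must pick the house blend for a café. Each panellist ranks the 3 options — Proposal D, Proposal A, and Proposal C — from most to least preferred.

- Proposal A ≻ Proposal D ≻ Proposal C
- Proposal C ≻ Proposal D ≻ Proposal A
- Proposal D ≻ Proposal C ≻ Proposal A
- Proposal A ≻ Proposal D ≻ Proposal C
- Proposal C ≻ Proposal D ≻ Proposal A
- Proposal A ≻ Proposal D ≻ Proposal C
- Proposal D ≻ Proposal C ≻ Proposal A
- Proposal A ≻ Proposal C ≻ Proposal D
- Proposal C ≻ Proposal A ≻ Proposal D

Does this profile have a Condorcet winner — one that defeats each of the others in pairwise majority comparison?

No

Head-to-head results (9 voters total):
Proposal D vs Proposal A: Proposal A wins 5–4.
Proposal D vs Proposal C: Proposal D wins 5–4.
Proposal A vs Proposal C: Proposal C wins 5–4.
No candidate beats all others: Proposal D beats Proposal C beats Proposal A beats Proposal D, a majority cycle.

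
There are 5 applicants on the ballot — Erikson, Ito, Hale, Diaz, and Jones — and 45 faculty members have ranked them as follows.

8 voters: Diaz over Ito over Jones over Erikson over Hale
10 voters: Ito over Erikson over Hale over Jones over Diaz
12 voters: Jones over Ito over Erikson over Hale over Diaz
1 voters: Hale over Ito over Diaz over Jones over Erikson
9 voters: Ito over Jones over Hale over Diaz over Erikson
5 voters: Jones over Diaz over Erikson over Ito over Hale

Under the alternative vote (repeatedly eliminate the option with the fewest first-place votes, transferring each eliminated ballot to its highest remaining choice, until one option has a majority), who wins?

Ito

Round 1: Ito 19, Jones 17, Diaz 8, Hale 1, Erikson 0. Erikson has the fewest and is eliminated.
Round 2: Ito 19, Jones 17, Diaz 8, Hale 1. Hale has the fewest and is eliminated.
Round 3: Ito 20, Jones 17, Diaz 8. Diaz has the fewest and is eliminated.
Round 4: Ito 28, Jones 17. Ito has a majority.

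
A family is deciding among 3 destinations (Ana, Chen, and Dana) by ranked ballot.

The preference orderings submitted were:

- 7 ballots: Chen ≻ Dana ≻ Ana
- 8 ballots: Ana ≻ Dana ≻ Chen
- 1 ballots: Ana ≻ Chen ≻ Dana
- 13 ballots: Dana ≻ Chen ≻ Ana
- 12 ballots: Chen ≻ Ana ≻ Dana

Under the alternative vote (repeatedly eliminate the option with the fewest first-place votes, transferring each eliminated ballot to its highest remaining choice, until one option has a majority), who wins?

Round 1: Chen 19, Dana 13, Ana 9. Ana has the fewest and is eliminated.
Round 2: Dana 21, Chen 20. Dana has a majority.

Dana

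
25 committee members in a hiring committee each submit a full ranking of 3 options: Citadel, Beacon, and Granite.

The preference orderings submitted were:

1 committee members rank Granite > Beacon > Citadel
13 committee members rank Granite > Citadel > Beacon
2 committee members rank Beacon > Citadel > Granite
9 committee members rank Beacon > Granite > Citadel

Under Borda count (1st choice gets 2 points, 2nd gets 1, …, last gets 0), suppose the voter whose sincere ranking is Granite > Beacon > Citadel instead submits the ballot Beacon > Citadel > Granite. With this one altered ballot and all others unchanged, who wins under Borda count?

Granite

Borda totals with the altered ballot: Citadel 16, Beacon 24, Granite 35.
The winner is unchanged: still Granite.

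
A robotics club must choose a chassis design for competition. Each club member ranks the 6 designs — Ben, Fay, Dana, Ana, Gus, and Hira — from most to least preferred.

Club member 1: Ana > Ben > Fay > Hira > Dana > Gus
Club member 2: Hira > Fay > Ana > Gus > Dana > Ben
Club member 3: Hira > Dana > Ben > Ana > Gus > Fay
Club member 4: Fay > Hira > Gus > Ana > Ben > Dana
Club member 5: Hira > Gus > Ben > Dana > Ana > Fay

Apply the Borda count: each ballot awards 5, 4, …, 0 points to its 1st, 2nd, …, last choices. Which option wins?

Hira

Borda scores:
  Ben: 4 + 0 + 3 + 1 + 3 = 11
  Fay: 3 + 4 + 0 + 5 + 0 = 12
  Dana: 1 + 1 + 4 + 0 + 2 = 8
  Ana: 5 + 3 + 2 + 2 + 1 = 13
  Gus: 0 + 2 + 1 + 3 + 4 = 10
  Hira: 2 + 5 + 5 + 4 + 5 = 21
Hira has the highest total.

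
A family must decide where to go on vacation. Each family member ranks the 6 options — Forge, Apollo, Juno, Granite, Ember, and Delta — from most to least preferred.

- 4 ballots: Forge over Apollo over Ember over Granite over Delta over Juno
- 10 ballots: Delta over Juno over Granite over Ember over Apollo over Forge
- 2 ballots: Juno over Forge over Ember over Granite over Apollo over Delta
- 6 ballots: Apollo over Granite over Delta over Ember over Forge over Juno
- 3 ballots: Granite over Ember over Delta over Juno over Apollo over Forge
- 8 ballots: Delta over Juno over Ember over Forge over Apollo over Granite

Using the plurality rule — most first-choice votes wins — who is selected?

Delta

First-place vote totals:
  Forge: 4
  Apollo: 6
  Juno: 2
  Granite: 3
  Ember: 0
  Delta: 18
Delta has the most first-place votes.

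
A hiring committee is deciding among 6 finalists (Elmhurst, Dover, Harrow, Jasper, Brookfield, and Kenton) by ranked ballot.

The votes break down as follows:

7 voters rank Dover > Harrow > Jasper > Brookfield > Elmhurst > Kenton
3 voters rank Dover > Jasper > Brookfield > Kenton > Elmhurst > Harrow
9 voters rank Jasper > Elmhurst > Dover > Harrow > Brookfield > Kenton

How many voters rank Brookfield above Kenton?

Ballots ranking Brookfield above Kenton: 7+3+9 = 19.
Ballots ranking Kenton above Brookfield: 0.
So 19 of 19 voters prefer Brookfield to Kenton.

19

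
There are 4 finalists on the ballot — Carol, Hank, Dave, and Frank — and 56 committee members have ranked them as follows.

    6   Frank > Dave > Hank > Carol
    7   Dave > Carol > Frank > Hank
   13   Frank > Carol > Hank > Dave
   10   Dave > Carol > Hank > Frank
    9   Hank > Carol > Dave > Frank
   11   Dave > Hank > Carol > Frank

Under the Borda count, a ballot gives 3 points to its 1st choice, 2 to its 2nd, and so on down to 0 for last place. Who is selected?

Dave

Borda scores:
  Carol: 6·0 + 7·2 + 13·2 + 10·2 + 9·2 + 11·1 = 89
  Hank: 6·1 + 7·0 + 13·1 + 10·1 + 9·3 + 11·2 = 78
  Dave: 6·2 + 7·3 + 13·0 + 10·3 + 9·1 + 11·3 = 105
  Frank: 6·3 + 7·1 + 13·3 + 10·0 + 9·0 + 11·0 = 64
Dave has the highest total.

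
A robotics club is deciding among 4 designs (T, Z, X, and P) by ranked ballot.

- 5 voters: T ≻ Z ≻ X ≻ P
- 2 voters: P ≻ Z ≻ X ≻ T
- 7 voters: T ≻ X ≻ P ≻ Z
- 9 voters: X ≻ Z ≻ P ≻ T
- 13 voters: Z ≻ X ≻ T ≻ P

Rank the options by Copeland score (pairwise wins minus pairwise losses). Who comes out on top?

Z

Pairwise results:
  T vs Z: Z wins 24–12.
  T vs X: X wins 24–12.
  T vs P: T wins 25–11.
  Z vs X: Z wins 20–16.
  Z vs P: Z wins 27–9.
  X vs P: X wins 34–2.
Copeland scores (wins − losses):
  T: 1 − 2 = -1
  Z: 3 − 0 = 3
  X: 2 − 1 = 1
  P: 0 − 3 = -3
Z has the best Copeland score.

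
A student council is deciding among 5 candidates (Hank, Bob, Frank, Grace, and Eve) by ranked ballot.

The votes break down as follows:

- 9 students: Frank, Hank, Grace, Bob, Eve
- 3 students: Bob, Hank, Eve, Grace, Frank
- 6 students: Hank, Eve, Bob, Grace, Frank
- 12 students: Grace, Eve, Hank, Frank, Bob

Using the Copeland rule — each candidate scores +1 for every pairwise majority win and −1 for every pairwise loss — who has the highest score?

Pairwise results:
  Hank vs Bob: Hank wins 27–3.
  Hank vs Frank: Hank wins 21–9.
  Hank vs Grace: Hank wins 18–12.
  Hank vs Eve: Hank wins 18–12.
  Bob vs Frank: Frank wins 21–9.
  Bob vs Grace: Grace wins 21–9.
  Bob vs Eve: Eve wins 18–12.
  Frank vs Grace: Grace wins 21–9.
  Frank vs Eve: Eve wins 21–9.
  Grace vs Eve: Grace wins 21–9.
Copeland scores (wins − losses):
  Hank: 4 − 0 = 4
  Bob: 0 − 4 = -4
  Frank: 1 − 3 = -2
  Grace: 3 − 1 = 2
  Eve: 2 − 2 = 0
Hank has the best Copeland score.

Hank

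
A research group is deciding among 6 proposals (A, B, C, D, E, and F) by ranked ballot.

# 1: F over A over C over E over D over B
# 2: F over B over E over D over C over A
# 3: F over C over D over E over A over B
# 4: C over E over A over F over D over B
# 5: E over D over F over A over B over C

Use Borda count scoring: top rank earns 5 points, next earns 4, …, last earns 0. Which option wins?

Borda scores:
  A: 4 + 0 + 1 + 3 + 2 = 10
  B: 0 + 4 + 0 + 0 + 1 = 5
  C: 3 + 1 + 4 + 5 + 0 = 13
  D: 1 + 2 + 3 + 1 + 4 = 11
  E: 2 + 3 + 2 + 4 + 5 = 16
  F: 5 + 5 + 5 + 2 + 3 = 20
F has the highest total.

F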